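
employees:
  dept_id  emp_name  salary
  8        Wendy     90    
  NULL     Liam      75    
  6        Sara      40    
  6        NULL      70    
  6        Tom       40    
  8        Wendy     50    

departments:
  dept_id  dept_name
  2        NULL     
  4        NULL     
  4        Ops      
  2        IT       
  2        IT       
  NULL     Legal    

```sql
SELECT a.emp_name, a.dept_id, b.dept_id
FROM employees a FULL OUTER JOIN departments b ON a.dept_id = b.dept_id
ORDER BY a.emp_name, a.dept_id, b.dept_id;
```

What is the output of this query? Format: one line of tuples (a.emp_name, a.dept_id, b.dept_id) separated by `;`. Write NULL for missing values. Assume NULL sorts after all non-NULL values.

(Liam, NULL, NULL); (Sara, 6, NULL); (Tom, 6, NULL); (Wendy, 8, NULL); (Wendy, 8, NULL); (NULL, 6, NULL); (NULL, NULL, 2); (NULL, NULL, 2); (NULL, NULL, 2); (NULL, NULL, 4); (NULL, NULL, 4); (NULL, NULL, NULL)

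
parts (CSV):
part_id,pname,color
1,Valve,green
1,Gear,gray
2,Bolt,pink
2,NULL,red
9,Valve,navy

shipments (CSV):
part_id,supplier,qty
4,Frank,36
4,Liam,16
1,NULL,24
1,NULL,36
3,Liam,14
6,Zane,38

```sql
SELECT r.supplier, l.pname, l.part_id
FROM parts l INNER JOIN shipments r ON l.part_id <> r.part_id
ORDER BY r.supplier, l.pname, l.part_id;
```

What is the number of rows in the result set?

INNER JOIN keeps only pairs where the ON condition holds.
Matching on l.part_id <> r.part_id.
Matched pairs: 26.
Total: 26 rows.

26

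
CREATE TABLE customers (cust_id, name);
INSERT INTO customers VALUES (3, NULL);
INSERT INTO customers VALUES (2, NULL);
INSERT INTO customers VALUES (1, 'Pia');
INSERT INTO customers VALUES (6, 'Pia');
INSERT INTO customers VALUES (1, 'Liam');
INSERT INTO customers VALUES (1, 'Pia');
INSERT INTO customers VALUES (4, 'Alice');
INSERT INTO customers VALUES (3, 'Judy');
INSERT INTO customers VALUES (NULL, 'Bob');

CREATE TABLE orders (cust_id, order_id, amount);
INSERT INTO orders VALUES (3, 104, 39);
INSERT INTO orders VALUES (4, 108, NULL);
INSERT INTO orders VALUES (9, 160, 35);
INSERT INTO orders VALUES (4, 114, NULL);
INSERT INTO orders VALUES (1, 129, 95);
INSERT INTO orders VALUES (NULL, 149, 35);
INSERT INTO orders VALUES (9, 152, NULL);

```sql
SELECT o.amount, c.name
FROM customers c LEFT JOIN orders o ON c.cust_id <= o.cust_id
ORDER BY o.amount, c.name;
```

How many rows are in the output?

LEFT JOIN keeps every row from `customers`; unmatched rows get NULL for `orders`'s columns.
Matching on c.cust_id <= o.cust_id. A NULL in a compared column never satisfies the condition.
- cust_id=3: 5 matching o row(s), so 5 row(s) emitted.
- cust_id=2: 5 matching o row(s), so 5 row(s) emitted.
- cust_id=1: 6 matching o row(s), so 6 row(s) emitted.
- cust_id=6: 2 matching o row(s), so 2 row(s) emitted.
- cust_id=1: 6 matching o row(s), so 6 row(s) emitted.
- cust_id=1: 6 matching o row(s), so 6 row(s) emitted.
- cust_id=4: 4 matching o row(s), so 4 row(s) emitted.
- cust_id=3: 5 matching o row(s), so 5 row(s) emitted.
- cust_id=NULL: no o row matches, row kept with o columns NULL.
Total: 39 matched + 1 padded = 40 rows.

40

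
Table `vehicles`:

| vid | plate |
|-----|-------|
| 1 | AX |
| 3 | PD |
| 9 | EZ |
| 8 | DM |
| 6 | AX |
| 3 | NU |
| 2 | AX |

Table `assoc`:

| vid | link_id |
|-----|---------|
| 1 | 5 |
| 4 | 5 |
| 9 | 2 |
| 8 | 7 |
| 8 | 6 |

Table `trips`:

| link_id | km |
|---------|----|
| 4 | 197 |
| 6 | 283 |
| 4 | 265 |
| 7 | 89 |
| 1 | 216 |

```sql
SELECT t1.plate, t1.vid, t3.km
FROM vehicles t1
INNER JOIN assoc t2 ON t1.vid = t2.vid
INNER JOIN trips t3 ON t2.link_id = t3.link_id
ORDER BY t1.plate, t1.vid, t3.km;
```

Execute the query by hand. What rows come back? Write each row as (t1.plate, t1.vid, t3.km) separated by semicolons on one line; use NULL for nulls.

(DM, 8, 89); (DM, 8, 283)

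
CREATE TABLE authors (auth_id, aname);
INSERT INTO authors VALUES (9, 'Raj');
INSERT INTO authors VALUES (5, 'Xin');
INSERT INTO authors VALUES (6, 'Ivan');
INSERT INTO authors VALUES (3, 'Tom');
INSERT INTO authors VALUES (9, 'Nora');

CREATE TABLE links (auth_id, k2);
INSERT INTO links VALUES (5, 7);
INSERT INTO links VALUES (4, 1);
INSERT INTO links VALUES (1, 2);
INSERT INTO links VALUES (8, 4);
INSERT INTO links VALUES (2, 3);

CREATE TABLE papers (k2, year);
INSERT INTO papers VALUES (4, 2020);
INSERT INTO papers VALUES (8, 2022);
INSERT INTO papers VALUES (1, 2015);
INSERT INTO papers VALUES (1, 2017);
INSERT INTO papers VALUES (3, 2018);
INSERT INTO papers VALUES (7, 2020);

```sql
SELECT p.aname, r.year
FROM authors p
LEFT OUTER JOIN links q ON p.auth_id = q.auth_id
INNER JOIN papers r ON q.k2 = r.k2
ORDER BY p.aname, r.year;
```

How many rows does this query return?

1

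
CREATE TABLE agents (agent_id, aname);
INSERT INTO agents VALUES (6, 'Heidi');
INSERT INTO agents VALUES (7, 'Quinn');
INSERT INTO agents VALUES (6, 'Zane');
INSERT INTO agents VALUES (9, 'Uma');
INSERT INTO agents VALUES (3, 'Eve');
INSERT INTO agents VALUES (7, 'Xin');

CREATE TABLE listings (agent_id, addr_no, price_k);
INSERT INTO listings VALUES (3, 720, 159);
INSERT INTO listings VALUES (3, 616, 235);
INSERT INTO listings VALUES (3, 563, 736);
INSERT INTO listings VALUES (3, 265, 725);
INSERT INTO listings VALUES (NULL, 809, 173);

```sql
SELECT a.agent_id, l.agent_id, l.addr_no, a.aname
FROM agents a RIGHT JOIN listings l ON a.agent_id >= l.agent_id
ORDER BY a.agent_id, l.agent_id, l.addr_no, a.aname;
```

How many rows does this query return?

25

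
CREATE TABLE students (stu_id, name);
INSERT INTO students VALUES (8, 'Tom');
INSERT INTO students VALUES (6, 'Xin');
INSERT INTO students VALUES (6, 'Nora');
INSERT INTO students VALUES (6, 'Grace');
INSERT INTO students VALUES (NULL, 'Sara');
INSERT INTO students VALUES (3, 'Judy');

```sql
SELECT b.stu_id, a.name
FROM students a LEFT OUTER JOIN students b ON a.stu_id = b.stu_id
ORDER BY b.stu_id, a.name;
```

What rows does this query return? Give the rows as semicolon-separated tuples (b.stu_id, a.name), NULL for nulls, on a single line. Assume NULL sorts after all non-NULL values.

(3, Judy); (6, Grace); (6, Grace); (6, Grace); (6, Nora); (6, Nora); (6, Nora); (6, Xin); (6, Xin); (6, Xin); (8, Tom); (NULL, Sara)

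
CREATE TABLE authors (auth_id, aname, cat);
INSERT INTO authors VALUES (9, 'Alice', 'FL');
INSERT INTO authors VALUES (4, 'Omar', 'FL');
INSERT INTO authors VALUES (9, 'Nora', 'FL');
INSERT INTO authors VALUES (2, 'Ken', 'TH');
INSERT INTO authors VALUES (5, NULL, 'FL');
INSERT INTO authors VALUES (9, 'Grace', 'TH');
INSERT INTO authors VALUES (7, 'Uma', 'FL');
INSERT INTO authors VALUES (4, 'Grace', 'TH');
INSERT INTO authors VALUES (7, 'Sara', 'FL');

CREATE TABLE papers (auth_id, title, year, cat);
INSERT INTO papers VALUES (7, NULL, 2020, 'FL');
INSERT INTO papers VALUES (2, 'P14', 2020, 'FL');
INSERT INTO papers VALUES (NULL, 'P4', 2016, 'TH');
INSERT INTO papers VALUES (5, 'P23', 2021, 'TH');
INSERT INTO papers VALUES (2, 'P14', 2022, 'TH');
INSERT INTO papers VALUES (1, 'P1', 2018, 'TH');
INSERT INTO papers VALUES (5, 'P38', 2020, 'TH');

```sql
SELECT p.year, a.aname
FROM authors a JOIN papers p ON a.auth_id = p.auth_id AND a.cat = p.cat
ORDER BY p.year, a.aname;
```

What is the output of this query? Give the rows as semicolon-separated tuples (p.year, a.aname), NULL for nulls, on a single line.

(2020, Sara); (2020, Uma); (2022, Ken)

INNER JOIN keeps only pairs where the ON condition holds.
Matching on a.auth_id = p.auth_id AND a.cat = p.cat. A NULL in a compared column never satisfies the condition.
- a[0] auth_id=9, cat=FL → no match; dropped.
- a[1] auth_id=4, cat=FL → no match; dropped.
- a[2] auth_id=9, cat=FL → no match; dropped.
- a[3] auth_id=2, cat=TH → 1 match(es) in p → 1 row(s).
- a[4] auth_id=5, cat=FL → no match; dropped.
- a[5] auth_id=9, cat=TH → no match; dropped.
- a[6] auth_id=7, cat=FL → 1 match(es) in p → 1 row(s).
- a[7] auth_id=4, cat=TH → no match; dropped.
- a[8] auth_id=7, cat=FL → 1 match(es) in p → 1 row(s).
After projecting and ordering:
p.year | a.aname
2020 | Sara
2020 | Uma
2022 | Ken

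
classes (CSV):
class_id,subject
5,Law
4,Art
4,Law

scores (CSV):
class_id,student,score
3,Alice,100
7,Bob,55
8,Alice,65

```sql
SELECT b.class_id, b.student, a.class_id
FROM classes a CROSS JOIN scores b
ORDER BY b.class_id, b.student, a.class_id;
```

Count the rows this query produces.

CROSS JOIN pairs every row of `classes` with every row of `scores`: 3 × 3 = 9 rows.

9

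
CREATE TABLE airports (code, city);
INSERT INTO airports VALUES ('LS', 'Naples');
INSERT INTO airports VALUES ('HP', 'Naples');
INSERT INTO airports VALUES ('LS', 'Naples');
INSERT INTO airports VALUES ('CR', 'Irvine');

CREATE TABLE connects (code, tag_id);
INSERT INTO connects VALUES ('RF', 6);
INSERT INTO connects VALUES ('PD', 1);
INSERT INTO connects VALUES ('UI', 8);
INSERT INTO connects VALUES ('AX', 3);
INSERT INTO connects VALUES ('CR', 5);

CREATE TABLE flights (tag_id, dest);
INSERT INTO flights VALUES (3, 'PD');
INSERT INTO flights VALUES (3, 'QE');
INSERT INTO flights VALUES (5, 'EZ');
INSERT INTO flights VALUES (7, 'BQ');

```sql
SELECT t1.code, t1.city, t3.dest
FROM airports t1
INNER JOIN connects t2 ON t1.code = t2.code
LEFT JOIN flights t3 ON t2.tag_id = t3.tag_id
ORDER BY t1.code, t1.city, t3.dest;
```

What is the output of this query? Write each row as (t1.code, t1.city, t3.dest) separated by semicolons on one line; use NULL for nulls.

(CR, Irvine, EZ)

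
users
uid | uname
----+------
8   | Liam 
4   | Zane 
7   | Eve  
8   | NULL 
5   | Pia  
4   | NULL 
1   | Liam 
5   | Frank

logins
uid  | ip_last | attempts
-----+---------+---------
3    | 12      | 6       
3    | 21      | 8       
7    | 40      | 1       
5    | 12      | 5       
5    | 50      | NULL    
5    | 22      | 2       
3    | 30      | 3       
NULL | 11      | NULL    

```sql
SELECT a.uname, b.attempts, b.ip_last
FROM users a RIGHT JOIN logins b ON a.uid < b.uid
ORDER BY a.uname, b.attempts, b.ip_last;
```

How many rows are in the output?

18

RIGHT JOIN keeps every row from `logins`; unmatched rows get NULL for `users`'s columns.
Matching on a.uid < b.uid. A NULL in a compared column never satisfies the condition.
- a (uid=8) has no partner in b.
- a (uid=4) pairs with 4 row(s) of b.
- a (uid=7) has no partner in b.
- a (uid=8) has no partner in b.
- a (uid=5) pairs with 1 row(s) of b.
- a (uid=4) pairs with 4 row(s) of b.
- a (uid=1) pairs with 7 row(s) of b.
- a (uid=5) pairs with 1 row(s) of b.
- 1 row(s) from b found no a partner → padded with NULL.
Total: 17 matched + 1 padded = 18 rows.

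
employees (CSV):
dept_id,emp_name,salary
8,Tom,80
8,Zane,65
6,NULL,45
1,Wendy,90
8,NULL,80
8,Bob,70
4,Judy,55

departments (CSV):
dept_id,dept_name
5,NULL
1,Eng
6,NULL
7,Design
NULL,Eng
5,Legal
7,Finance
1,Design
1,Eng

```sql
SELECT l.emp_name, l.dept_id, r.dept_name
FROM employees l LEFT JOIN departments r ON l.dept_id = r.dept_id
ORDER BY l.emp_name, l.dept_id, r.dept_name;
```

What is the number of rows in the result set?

LEFT JOIN keeps every row from `employees`; unmatched rows get NULL for `departments`'s columns.
Matching on l.dept_id = r.dept_id. A NULL in a compared column never satisfies the condition.
- dept_id=8: no r row matches, row kept with r columns NULL.
- dept_id=8: no r row matches, row kept with r columns NULL.
- dept_id=6: 1 matching r row(s), so 1 row(s) emitted.
- dept_id=1: 3 matching r row(s), so 3 row(s) emitted.
- dept_id=8: no r row matches, row kept with r columns NULL.
- dept_id=8: no r row matches, row kept with r columns NULL.
- dept_id=4: no r row matches, row kept with r columns NULL.
Total: 4 matched + 5 padded = 9 rows.

9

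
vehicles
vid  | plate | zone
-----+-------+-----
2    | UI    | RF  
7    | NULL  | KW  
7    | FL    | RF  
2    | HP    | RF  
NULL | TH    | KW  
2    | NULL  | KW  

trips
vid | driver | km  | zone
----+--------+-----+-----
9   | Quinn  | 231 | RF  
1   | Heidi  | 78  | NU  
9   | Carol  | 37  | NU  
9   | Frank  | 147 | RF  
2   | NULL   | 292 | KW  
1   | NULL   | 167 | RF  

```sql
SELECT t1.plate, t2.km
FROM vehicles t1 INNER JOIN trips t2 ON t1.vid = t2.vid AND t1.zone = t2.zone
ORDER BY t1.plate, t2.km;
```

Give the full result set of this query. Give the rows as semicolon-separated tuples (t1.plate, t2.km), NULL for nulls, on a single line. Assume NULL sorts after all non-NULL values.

INNER JOIN keeps only pairs where the ON condition holds.
Matching on t1.vid = t2.vid AND t1.zone = t2.zone. A NULL in a compared column never satisfies the condition.
Matched pairs: 1.

(NULL, 292)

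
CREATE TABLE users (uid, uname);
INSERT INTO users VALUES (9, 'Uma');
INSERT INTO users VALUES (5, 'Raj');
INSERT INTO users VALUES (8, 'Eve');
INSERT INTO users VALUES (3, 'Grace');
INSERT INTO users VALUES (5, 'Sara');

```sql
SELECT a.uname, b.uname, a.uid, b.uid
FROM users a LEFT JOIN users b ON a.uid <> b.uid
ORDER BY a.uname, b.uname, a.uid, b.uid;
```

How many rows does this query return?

18

LEFT JOIN keeps every row from `users a`; unmatched rows get NULL for `users b`'s columns.
Matching on a.uid <> b.uid.
- a row (uid=9): matches 4 b row(s) → 4 output row(s).
- a row (uid=5): matches 3 b row(s) → 3 output row(s).
- a row (uid=8): matches 4 b row(s) → 4 output row(s).
- a row (uid=3): matches 4 b row(s) → 4 output row(s).
- a row (uid=5): matches 3 b row(s) → 3 output row(s).
Total: 18 rows.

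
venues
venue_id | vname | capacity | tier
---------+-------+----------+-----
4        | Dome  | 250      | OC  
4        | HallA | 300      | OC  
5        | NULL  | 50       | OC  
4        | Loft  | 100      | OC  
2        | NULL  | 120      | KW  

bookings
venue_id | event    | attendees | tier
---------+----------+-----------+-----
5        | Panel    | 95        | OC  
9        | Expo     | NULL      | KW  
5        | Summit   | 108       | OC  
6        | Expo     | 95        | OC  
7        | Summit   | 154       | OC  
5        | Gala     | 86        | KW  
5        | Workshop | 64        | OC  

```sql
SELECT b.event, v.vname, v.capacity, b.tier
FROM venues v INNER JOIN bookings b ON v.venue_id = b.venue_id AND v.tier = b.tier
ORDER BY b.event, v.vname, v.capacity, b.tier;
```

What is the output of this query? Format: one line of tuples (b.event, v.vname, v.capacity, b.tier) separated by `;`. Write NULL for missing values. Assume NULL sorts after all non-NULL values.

(Panel, NULL, 50, OC); (Summit, NULL, 50, OC); (Workshop, NULL, 50, OC)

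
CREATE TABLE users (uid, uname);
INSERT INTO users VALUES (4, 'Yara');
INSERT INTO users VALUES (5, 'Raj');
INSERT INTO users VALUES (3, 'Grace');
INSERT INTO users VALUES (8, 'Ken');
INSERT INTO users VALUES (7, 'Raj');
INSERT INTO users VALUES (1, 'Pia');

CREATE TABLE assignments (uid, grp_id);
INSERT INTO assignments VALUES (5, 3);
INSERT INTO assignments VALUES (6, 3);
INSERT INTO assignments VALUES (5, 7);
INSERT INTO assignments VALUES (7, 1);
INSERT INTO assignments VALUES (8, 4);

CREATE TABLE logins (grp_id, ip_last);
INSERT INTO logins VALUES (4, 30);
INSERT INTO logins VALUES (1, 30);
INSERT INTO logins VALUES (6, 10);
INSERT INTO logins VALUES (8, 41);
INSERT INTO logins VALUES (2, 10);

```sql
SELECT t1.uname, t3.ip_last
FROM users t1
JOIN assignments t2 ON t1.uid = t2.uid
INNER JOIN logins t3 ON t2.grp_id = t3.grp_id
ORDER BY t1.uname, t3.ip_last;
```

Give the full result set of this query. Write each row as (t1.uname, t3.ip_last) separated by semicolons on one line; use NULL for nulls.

Joins associate left-to-right: users INNER JOIN assignments on uid gives 4 intermediate row(s).
Then INNER JOIN `logins t3` on grp_id: keep only rows whose t2.grp_id appears in t3.

(Ken, 30); (Raj, 30)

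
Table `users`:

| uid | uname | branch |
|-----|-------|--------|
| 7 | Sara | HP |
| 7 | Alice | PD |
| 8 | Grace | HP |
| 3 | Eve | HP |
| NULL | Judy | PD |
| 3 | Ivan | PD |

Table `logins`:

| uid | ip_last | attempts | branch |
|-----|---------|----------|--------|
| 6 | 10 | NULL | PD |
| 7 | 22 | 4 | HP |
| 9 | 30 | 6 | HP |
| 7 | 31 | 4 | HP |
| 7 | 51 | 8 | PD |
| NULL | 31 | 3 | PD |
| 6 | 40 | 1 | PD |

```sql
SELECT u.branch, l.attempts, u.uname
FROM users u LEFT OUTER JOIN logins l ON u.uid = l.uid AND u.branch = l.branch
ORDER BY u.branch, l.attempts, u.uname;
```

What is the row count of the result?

7

LEFT JOIN keeps every row from `users`; unmatched rows get NULL for `logins`'s columns.
Matching on u.uid = l.uid AND u.branch = l.branch. A NULL in a compared column never satisfies the condition.
Matched pairs: 3; unmatched u rows kept: 4.
Total: 3 matched + 4 padded = 7 rows.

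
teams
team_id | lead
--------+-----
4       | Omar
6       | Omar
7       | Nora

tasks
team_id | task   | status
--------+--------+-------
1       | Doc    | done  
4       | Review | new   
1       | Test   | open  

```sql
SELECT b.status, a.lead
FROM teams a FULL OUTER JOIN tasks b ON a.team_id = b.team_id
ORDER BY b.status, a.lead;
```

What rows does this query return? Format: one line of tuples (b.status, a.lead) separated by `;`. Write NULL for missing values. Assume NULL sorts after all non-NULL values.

(done, NULL); (new, Omar); (open, NULL); (NULL, Nora); (NULL, Omar)

FULL OUTER JOIN keeps every row from both sides; unmatched rows get NULL for the other side's columns.
Matching on a.team_id = b.team_id.
- a row (team_id=4): matches 1 b row(s) → 1 output row(s).
- a row (team_id=6): no match → kept, b columns NULL.
- a row (team_id=7): no match → kept, b columns NULL.
- plus 2 unmatched b row(s), each kept with NULL a columns.
After projecting and ordering:
b.status | a.lead
done | NULL
new | Omar
open | NULL
NULL | Nora
NULL | Omar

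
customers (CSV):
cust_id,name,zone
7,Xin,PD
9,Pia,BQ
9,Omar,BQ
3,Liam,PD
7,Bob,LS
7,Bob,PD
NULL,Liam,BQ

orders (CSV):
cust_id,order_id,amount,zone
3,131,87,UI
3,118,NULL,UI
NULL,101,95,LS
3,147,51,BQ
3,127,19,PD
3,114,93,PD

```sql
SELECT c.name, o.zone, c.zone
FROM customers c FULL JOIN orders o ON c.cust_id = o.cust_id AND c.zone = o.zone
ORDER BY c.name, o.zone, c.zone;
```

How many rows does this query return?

FULL OUTER JOIN keeps every row from both sides; unmatched rows get NULL for the other side's columns.
Matching on c.cust_id = o.cust_id AND c.zone = o.zone. A NULL in a compared column never satisfies the condition.
- c[0] cust_id=7, zone=PD → no match; kept with NULLs on the o side.
- c[1] cust_id=9, zone=BQ → no match; kept with NULLs on the o side.
- c[2] cust_id=9, zone=BQ → no match; kept with NULLs on the o side.
- c[3] cust_id=3, zone=PD → 2 match(es) in o → 2 row(s).
- c[4] cust_id=7, zone=LS → no match; kept with NULLs on the o side.
- c[5] cust_id=7, zone=PD → no match; kept with NULLs on the o side.
- c[6] cust_id=NULL, zone=BQ → no match; kept with NULLs on the o side.
- plus 4 unmatched o row(s), each kept with NULL c columns.
Total: 2 matched + 10 padded = 12 rows.

12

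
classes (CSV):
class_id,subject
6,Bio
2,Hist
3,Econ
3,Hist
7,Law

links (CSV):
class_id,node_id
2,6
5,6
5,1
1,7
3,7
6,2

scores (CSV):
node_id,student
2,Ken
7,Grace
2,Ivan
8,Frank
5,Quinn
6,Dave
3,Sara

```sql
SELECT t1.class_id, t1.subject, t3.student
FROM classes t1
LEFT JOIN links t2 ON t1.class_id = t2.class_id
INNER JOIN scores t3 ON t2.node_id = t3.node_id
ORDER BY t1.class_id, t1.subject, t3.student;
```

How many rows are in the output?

Evaluate left to right. First `classes t1 LEFT JOIN links t2` on class_id: 5 row(s).
Then INNER JOIN `scores t3` on node_id: keep only rows whose t2.node_id appears in t3.
Result: 5 row(s).

5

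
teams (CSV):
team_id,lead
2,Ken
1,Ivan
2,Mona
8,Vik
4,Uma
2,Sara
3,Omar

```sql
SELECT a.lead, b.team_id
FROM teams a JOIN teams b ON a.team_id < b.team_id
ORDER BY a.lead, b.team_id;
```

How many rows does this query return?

INNER JOIN keeps only pairs where the ON condition holds.
Matching on a.team_id < b.team_id.
- a (team_id=2) pairs with 3 row(s) of b.
- a (team_id=1) pairs with 6 row(s) of b.
- a (team_id=2) pairs with 3 row(s) of b.
- a (team_id=8) has no partner → excluded.
- a (team_id=4) pairs with 1 row(s) of b.
- a (team_id=2) pairs with 3 row(s) of b.
- a (team_id=3) pairs with 2 row(s) of b.
Total: 18 rows.

18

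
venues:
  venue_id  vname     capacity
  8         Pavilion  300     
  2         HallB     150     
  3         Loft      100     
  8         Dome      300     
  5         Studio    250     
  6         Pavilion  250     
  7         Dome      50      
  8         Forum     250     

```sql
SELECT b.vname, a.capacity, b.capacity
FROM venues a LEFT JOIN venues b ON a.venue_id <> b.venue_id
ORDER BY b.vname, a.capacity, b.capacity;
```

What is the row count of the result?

50

LEFT JOIN keeps every row from `venues a`; unmatched rows get NULL for `venues b`'s columns.
Matching on a.venue_id <> b.venue_id.
- a (venue_id=8) pairs with 5 row(s) of b.
- a (venue_id=2) pairs with 7 row(s) of b.
- a (venue_id=3) pairs with 7 row(s) of b.
- a (venue_id=8) pairs with 5 row(s) of b.
- a (venue_id=5) pairs with 7 row(s) of b.
- a (venue_id=6) pairs with 7 row(s) of b.
- a (venue_id=7) pairs with 7 row(s) of b.
- a (venue_id=8) pairs with 5 row(s) of b.
Total: 50 rows.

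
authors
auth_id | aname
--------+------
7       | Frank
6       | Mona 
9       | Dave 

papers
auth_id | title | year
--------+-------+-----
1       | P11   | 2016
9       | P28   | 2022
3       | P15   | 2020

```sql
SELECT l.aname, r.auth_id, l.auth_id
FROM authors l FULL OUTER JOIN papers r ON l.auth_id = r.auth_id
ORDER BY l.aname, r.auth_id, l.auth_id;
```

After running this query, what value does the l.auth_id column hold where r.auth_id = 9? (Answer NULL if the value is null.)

FULL OUTER JOIN keeps every row from both sides; unmatched rows get NULL for the other side's columns.
Matching on l.auth_id = r.auth_id.
- l[0] auth_id=7 → no match; kept with NULLs on the r side.
- l[1] auth_id=6 → no match; kept with NULLs on the r side.
- l[2] auth_id=9 → 1 match(es) in r → 1 row(s).
- plus 2 unmatched r row(s), each kept with NULL l columns.

9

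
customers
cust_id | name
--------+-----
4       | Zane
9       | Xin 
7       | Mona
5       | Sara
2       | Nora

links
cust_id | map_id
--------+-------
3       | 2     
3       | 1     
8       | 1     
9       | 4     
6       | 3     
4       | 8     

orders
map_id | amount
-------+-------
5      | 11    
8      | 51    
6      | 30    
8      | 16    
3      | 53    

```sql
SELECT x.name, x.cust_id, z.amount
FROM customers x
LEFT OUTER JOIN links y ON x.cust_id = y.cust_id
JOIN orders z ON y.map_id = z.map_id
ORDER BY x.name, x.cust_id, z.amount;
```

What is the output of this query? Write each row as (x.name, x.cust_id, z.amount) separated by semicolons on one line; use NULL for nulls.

(Zane, 4, 16); (Zane, 4, 51)

Evaluate left to right. First `customers x LEFT JOIN links y` on cust_id: 5 row(s).
Then INNER JOIN `orders z` on map_id: keep only rows whose y.map_id appears in z.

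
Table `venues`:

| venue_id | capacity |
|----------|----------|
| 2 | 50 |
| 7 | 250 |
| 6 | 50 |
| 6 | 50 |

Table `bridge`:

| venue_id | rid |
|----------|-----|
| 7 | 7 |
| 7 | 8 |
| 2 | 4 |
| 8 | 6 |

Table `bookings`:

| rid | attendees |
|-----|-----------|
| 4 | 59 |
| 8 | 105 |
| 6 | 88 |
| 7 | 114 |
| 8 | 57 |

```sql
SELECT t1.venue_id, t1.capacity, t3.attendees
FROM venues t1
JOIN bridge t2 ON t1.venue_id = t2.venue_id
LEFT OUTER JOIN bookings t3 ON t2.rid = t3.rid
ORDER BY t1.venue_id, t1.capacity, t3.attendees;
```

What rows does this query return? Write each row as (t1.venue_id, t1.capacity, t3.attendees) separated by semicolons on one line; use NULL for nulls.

(2, 50, 59); (7, 250, 57); (7, 250, 105); (7, 250, 114)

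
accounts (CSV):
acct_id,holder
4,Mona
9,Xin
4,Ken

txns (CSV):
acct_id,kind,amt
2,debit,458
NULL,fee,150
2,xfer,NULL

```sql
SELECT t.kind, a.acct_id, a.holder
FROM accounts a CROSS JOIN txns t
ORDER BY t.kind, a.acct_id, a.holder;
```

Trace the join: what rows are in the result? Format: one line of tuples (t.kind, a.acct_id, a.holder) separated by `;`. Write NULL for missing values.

(debit, 4, Ken); (debit, 4, Mona); (debit, 9, Xin); (fee, 4, Ken); (fee, 4, Mona); (fee, 9, Xin); (xfer, 4, Ken); (xfer, 4, Mona); (xfer, 9, Xin)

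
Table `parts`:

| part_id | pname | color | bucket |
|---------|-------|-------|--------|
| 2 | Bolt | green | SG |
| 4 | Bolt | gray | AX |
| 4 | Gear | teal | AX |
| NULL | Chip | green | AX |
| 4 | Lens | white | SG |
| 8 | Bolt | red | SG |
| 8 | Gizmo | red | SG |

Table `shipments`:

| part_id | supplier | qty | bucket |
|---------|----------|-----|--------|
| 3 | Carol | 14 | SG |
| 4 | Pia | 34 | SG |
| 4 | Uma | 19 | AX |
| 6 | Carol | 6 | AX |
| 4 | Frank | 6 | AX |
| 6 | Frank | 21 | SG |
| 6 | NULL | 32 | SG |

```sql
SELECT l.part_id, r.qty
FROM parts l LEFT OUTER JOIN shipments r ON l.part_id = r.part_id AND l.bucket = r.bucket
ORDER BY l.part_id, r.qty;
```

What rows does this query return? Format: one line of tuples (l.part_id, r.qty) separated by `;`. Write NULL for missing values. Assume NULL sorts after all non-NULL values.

LEFT JOIN keeps every row from `parts`; unmatched rows get NULL for `shipments`'s columns.
Matching on l.part_id = r.part_id AND l.bucket = r.bucket. A NULL in a compared column never satisfies the condition.
Matched pairs: 5; unmatched l rows kept: 4.

(2, NULL); (4, 6); (4, 6); (4, 19); (4, 19); (4, 34); (8, NULL); (8, NULL); (NULL, NULL)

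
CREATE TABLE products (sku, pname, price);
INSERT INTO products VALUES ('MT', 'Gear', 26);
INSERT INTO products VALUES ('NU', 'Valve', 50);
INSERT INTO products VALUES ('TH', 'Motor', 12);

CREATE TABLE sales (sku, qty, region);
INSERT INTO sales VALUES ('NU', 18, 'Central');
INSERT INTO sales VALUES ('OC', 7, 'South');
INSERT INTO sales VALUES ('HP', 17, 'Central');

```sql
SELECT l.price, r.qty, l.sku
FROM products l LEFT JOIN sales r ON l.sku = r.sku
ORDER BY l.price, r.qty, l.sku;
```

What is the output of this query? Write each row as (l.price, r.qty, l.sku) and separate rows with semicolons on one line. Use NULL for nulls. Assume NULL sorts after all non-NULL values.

LEFT JOIN keeps every row from `products`; unmatched rows get NULL for `sales`'s columns.
Matching on l.sku = r.sku.
- l[0] sku=MT → no match; kept with NULLs on the r side.
- l[1] sku=NU → 1 match(es) in r → 1 row(s).
- l[2] sku=TH → no match; kept with NULLs on the r side.
After projecting and ordering:
l.price | r.qty | l.sku
12 | NULL | TH
26 | NULL | MT
50 | 18 | NU

(12, NULL, TH); (26, NULL, MT); (50, 18, NU)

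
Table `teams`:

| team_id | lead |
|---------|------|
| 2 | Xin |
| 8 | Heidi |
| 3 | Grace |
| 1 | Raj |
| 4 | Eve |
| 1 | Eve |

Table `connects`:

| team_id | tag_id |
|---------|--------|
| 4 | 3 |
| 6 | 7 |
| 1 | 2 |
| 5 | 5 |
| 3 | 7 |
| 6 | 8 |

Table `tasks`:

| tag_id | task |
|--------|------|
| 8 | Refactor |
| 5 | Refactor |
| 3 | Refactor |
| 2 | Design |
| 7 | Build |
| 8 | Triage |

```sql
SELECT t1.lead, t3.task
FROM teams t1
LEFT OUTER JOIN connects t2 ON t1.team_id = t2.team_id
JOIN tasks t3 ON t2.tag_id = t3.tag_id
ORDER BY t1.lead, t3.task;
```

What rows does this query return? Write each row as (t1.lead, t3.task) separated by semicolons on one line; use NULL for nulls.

Joins associate left-to-right: teams LEFT JOIN connects on team_id gives 6 intermediate row(s).
Then INNER JOIN `tasks t3` on tag_id: keep only rows whose t2.tag_id appears in t3.

(Eve, Design); (Eve, Refactor); (Grace, Build); (Raj, Design)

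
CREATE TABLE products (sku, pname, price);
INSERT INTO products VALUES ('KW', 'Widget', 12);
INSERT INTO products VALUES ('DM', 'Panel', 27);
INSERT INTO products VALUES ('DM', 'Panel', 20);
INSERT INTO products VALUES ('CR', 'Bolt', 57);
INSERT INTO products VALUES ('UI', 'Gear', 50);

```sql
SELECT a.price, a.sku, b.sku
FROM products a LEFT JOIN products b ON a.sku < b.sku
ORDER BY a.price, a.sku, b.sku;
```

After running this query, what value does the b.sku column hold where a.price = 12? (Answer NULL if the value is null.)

LEFT JOIN keeps every row from `products a`; unmatched rows get NULL for `products b`'s columns.
Matching on a.sku < b.sku.
- sku=KW: 1 matching b row(s), so 1 row(s) emitted.
- sku=DM: 2 matching b row(s), so 2 row(s) emitted.
- sku=DM: 2 matching b row(s), so 2 row(s) emitted.
- sku=CR: 4 matching b row(s), so 4 row(s) emitted.
- sku=UI: no b row matches, row kept with b columns NULL.

UI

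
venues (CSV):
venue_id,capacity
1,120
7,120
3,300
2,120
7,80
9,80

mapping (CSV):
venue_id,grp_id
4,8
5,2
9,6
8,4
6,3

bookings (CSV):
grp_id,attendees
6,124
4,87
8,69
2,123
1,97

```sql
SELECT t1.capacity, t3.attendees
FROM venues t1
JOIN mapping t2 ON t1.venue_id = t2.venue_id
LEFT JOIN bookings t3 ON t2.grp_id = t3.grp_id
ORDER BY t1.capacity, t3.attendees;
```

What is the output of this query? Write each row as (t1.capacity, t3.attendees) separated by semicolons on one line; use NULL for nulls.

(80, 124)

Evaluate left to right. First `venues t1 INNER JOIN mapping t2` on venue_id: 1 row(s).
Then LEFT JOIN `bookings t3` on grp_id: each of those 1 rows is kept; rows whose t2.grp_id has no match in t3 get NULL for t3's columns.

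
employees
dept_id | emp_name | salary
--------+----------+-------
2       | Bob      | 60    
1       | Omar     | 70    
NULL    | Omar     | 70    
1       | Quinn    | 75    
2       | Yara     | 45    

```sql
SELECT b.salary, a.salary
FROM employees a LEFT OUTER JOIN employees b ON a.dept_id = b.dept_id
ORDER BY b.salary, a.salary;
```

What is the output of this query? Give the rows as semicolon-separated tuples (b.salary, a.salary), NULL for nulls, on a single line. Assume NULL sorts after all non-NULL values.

LEFT JOIN keeps every row from `employees a`; unmatched rows get NULL for `employees b`'s columns.
Matching on a.dept_id = b.dept_id. A NULL in a compared column never satisfies the condition.
Matched pairs: 8; unmatched a rows kept: 1.

(45, 45); (45, 60); (60, 45); (60, 60); (70, 70); (70, 75); (75, 70); (75, 75); (NULL, 70)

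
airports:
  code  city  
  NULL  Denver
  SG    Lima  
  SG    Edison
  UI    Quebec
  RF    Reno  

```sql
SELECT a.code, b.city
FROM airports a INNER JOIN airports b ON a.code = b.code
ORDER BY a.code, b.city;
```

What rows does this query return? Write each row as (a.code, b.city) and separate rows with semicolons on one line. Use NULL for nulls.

INNER JOIN keeps only pairs where the ON condition holds.
Matching on a.code = b.code. A NULL in a compared column never satisfies the condition.
- code=NULL: no matching b row, dropped.
- code=SG: 2 matching b row(s), so 2 row(s) emitted.
- code=SG: 2 matching b row(s), so 2 row(s) emitted.
- code=UI: 1 matching b row(s), so 1 row(s) emitted.
- code=RF: 1 matching b row(s), so 1 row(s) emitted.
After projecting and ordering:
a.code | b.city
RF | Reno
SG | Edison
SG | Edison
SG | Lima
SG | Lima
UI | Quebec

(RF, Reno); (SG, Edison); (SG, Edison); (SG, Lima); (SG, Lima); (UI, Quebec)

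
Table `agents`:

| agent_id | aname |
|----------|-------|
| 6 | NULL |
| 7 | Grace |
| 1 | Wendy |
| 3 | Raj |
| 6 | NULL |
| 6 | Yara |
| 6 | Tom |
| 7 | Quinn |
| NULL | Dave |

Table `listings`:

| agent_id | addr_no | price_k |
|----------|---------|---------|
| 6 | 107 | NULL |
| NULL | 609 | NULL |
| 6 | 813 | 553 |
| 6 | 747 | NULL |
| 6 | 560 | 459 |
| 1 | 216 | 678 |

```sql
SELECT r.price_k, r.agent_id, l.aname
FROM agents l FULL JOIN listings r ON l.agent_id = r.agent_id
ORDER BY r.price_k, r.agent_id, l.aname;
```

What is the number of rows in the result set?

FULL OUTER JOIN keeps every row from both sides; unmatched rows get NULL for the other side's columns.
Matching on l.agent_id = r.agent_id. A NULL in a compared column never satisfies the condition.
- l row (agent_id=6): matches 4 r row(s) → 4 output row(s).
- l row (agent_id=7): no match → kept, r columns NULL.
- l row (agent_id=1): matches 1 r row(s) → 1 output row(s).
- l row (agent_id=3): no match → kept, r columns NULL.
- l row (agent_id=6): matches 4 r row(s) → 4 output row(s).
- l row (agent_id=6): matches 4 r row(s) → 4 output row(s).
- l row (agent_id=6): matches 4 r row(s) → 4 output row(s).
- l row (agent_id=7): no match → kept, r columns NULL.
- l row (agent_id=NULL): no match → kept, r columns NULL.
- 1 row(s) from r found no l partner → padded with NULL.
Total: 17 matched + 5 padded = 22 rows.

22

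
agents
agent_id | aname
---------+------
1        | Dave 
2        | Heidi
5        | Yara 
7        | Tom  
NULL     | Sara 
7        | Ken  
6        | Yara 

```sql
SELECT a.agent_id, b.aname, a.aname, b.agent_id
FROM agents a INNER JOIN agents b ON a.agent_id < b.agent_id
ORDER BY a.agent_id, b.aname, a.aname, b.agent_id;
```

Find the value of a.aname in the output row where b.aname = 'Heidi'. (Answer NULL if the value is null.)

INNER JOIN keeps only pairs where the ON condition holds.
Matching on a.agent_id < b.agent_id. A NULL in a compared column never satisfies the condition.
- agent_id=1: 5 matching b row(s), so 5 row(s) emitted.
- agent_id=2: 4 matching b row(s), so 4 row(s) emitted.
- agent_id=5: 3 matching b row(s), so 3 row(s) emitted.
- agent_id=7: no matching b row, dropped.
- agent_id=NULL: no matching b row, dropped.
- agent_id=7: no matching b row, dropped.
- agent_id=6: 2 matching b row(s), so 2 row(s) emitted.

Dave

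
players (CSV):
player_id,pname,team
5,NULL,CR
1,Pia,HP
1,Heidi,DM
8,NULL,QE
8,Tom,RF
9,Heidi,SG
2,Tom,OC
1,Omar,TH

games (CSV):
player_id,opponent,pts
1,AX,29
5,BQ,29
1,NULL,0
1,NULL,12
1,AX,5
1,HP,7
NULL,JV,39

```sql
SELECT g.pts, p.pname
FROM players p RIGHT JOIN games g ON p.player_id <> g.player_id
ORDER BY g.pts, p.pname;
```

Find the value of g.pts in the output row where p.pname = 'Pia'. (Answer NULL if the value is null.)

RIGHT JOIN keeps every row from `games`; unmatched rows get NULL for `players`'s columns.
Matching on p.player_id <> g.player_id. A NULL in a compared column never satisfies the condition.
- p row (player_id=5): matches 5 g row(s) → 5 output row(s).
- p row (player_id=1): matches 1 g row(s) → 1 output row(s).
- p row (player_id=1): matches 1 g row(s) → 1 output row(s).
- p row (player_id=8): matches 6 g row(s) → 6 output row(s).
- p row (player_id=8): matches 6 g row(s) → 6 output row(s).
- p row (player_id=9): matches 6 g row(s) → 6 output row(s).
- p row (player_id=2): matches 6 g row(s) → 6 output row(s).
- p row (player_id=1): matches 1 g row(s) → 1 output row(s).
- 1 row(s) from g found no p partner → padded with NULL.

29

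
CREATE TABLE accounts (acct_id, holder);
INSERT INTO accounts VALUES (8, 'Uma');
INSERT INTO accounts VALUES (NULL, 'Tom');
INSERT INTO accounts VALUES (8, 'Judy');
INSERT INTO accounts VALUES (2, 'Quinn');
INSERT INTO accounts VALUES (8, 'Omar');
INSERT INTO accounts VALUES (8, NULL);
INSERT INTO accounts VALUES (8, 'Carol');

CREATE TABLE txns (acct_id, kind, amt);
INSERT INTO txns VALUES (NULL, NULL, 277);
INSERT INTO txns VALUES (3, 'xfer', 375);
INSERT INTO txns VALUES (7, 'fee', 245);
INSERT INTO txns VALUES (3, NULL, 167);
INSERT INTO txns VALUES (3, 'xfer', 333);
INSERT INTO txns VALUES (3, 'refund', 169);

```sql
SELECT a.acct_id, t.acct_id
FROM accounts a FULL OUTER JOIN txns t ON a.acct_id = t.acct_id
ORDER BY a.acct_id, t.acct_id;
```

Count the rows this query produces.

FULL OUTER JOIN keeps every row from both sides; unmatched rows get NULL for the other side's columns.
Matching on a.acct_id = t.acct_id. A NULL in a compared column never satisfies the condition.
Matched pairs: 0; unmatched a rows kept: 7; unmatched t rows kept: 6.
Total: 0 matched + 13 padded = 13 rows.

13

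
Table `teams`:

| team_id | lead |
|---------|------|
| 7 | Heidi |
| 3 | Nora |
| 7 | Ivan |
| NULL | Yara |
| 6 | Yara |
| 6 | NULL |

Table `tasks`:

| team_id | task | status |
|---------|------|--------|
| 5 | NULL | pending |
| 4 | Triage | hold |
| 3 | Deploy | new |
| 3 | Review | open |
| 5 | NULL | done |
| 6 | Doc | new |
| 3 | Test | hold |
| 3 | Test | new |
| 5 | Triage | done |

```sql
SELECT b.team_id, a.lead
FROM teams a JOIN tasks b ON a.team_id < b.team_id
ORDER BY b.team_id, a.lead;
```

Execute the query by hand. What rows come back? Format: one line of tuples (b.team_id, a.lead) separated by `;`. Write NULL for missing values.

(4, Nora); (5, Nora); (5, Nora); (5, Nora); (6, Nora)

INNER JOIN keeps only pairs where the ON condition holds.
Matching on a.team_id < b.team_id. A NULL in a compared column never satisfies the condition.
- a (team_id=7) has no partner → excluded.
- a (team_id=3) pairs with 5 row(s) of b.
- a (team_id=7) has no partner → excluded.
- a (team_id=NULL) has no partner → excluded.
- a (team_id=6) has no partner → excluded.
- a (team_id=6) has no partner → excluded.
After projecting and ordering:
b.team_id | a.lead
4 | Nora
5 | Nora
5 | Nora
5 | Nora
6 | Nora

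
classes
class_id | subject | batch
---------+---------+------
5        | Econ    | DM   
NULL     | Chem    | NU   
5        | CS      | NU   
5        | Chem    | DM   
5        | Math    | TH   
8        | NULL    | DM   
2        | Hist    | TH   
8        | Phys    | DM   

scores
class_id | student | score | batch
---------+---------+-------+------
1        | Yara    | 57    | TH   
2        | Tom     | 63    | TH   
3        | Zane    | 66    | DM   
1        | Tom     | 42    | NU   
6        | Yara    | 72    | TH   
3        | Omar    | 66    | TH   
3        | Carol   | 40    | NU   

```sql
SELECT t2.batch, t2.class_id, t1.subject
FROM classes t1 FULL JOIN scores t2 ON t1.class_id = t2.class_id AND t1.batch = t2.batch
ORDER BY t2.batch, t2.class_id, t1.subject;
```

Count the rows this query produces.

14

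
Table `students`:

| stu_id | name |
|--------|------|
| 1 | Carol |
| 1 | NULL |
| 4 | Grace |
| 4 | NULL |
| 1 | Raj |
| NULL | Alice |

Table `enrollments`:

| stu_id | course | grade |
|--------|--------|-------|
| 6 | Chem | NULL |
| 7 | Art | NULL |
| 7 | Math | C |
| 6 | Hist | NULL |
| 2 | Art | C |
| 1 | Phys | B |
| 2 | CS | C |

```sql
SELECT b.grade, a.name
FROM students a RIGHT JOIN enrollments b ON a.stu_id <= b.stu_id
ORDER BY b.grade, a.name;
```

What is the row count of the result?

RIGHT JOIN keeps every row from `enrollments`; unmatched rows get NULL for `students`'s columns.
Matching on a.stu_id <= b.stu_id. A NULL in a compared column never satisfies the condition.
- a (stu_id=1) pairs with 7 row(s) of b.
- a (stu_id=1) pairs with 7 row(s) of b.
- a (stu_id=4) pairs with 4 row(s) of b.
- a (stu_id=4) pairs with 4 row(s) of b.
- a (stu_id=1) pairs with 7 row(s) of b.
- a (stu_id=NULL) has no partner in b.
- every b row matched at least one a row.
Total: 29 rows.

29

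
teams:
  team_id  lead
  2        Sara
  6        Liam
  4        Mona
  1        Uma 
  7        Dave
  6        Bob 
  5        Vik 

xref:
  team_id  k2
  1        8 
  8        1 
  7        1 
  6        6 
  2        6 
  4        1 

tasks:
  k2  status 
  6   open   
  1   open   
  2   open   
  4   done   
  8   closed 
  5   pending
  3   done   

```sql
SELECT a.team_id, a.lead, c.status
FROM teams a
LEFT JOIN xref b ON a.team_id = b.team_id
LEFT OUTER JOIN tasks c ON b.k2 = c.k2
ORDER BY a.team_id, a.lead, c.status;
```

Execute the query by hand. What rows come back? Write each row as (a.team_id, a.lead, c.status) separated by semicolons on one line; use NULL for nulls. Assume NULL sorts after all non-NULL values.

(1, Uma, closed); (2, Sara, open); (4, Mona, open); (5, Vik, NULL); (6, Bob, open); (6, Liam, open); (7, Dave, open)

Evaluate left to right. First `teams a LEFT JOIN xref b` on team_id: 7 row(s).
Then LEFT JOIN `tasks c` on k2: each of those 7 rows is kept; rows whose b.k2 has no match in c get NULL for c's columns.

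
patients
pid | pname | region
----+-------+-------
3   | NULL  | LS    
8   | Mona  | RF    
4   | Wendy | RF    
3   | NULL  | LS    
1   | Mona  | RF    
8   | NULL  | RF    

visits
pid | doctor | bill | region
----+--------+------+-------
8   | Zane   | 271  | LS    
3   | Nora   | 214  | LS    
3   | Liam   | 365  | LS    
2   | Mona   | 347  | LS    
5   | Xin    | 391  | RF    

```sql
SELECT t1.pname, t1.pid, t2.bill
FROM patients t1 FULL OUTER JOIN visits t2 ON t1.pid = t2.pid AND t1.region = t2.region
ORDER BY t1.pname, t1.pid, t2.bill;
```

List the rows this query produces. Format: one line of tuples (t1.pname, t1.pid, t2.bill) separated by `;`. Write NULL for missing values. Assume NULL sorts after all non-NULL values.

(Mona, 1, NULL); (Mona, 8, NULL); (Wendy, 4, NULL); (NULL, 3, 214); (NULL, 3, 214); (NULL, 3, 365); (NULL, 3, 365); (NULL, 8, NULL); (NULL, NULL, 271); (NULL, NULL, 347); (NULL, NULL, 391)

FULL OUTER JOIN keeps every row from both sides; unmatched rows get NULL for the other side's columns.
Matching on t1.pid = t2.pid AND t1.region = t2.region.
- t1 row (pid=3, region=LS): matches 2 t2 row(s) → 2 output row(s).
- t1 row (pid=8, region=RF): no match → kept, t2 columns NULL.
- t1 row (pid=4, region=RF): no match → kept, t2 columns NULL.
- t1 row (pid=3, region=LS): matches 2 t2 row(s) → 2 output row(s).
- t1 row (pid=1, region=RF): no match → kept, t2 columns NULL.
- t1 row (pid=8, region=RF): no match → kept, t2 columns NULL.
- plus 3 unmatched t2 row(s), each kept with NULL t1 columns.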